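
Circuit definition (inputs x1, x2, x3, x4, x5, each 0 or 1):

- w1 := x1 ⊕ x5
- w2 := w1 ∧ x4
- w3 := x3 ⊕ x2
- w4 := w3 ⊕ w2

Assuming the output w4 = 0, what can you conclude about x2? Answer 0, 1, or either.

either

Both values of x2 occur among assignments with w4 = 0:
  x2=0: x1=0, x2=0, x3=0, x4=0, x5=0
  x2=1: x1=0, x2=1, x3=0, x4=1, x5=1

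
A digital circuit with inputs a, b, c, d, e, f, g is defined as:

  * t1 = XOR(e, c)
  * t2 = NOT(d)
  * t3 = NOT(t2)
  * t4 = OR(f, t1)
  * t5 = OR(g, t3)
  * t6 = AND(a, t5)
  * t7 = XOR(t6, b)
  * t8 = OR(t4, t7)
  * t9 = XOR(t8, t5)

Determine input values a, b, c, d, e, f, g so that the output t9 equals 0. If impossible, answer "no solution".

t9 = XOR(t8, t5) must be 0, so t8 and t5 are equal.
Check with a=0 b=1 c=1 d=1 e=0 f=1 g=0:
t1 = XOR(e, c) = XOR(0, 1) = 1
t2 = NOT(d) = NOT 1 = 0
t3 = NOT(t2) = NOT 0 = 1
t4 = OR(f, t1) = OR(1, 1) = 1
t5 = OR(g, t3) = OR(0, 1) = 1
t6 = AND(a, t5) = AND(0, 1) = 0
t7 = XOR(t6, b) = XOR(0, 1) = 1
t8 = OR(t4, t7) = OR(1, 1) = 1
t9 = XOR(t8, t5) = XOR(1, 1) = 0
So t9 = 0 as required.

a=0 b=1 c=1 d=1 e=0 f=1 g=0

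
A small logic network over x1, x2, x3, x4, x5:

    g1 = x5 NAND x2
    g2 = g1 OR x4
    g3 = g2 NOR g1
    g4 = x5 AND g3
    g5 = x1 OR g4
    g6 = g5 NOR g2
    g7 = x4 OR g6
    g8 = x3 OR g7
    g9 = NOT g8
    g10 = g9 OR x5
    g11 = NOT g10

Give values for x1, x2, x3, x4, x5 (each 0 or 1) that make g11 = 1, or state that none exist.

Check with x1=0, x2=1, x3=0, x4=1, x5=0:
g1 = x5 NAND x2 = 0 NAND 1 = 1
g2 = g1 OR x4 = 1 OR 1 = 1
g3 = g2 NOR g1 = 1 NOR 1 = 0
g4 = x5 AND g3 = 0 AND 0 = 0
g5 = x1 OR g4 = 0 OR 0 = 0
g6 = g5 NOR g2 = 0 NOR 1 = 0
g7 = x4 OR g6 = 1 OR 0 = 1
g8 = x3 OR g7 = 0 OR 1 = 1
g9 = NOT g8 = NOT 1 = 0
g10 = g9 OR x5 = 0 OR 0 = 0
g11 = NOT g10 = NOT 0 = 1
So g11 = 1 as required.

x1=0, x2=1, x3=0, x4=1, x5=0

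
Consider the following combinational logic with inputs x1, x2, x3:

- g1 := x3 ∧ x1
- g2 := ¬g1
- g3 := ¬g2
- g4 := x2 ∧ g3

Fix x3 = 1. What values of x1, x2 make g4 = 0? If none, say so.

x1=0 x2=0

Check with x3 = 1 and x1=0, x2=0:
g1 = x3 ∧ x1 = 1 ∧ 0 = 0
g2 = ¬g1 = ¬0 = 1
g3 = ¬g2 = ¬1 = 0
g4 = x2 ∧ g3 = 0 ∧ 0 = 0
So g4 = 0.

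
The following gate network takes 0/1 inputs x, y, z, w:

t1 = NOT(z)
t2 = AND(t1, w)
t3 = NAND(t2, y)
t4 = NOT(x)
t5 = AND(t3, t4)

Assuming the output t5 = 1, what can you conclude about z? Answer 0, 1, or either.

Both values of z occur among assignments with t5 = 1:
  z=0: x=0, y=0, z=0, w=0
  z=1: x=0, y=0, z=1, w=0

either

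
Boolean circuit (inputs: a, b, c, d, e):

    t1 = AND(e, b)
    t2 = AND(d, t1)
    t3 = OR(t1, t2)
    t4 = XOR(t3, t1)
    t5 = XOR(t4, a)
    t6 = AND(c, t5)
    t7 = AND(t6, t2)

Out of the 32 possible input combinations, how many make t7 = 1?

t7 = AND(t6, t2) must be 1, so both t6 = 1 and t2 = 1.
t6 = AND(c, t5) must be 1, so both c = 1 and t5 = 1.
Enumerating the 32 input combinations, 1 give t7 = 1 and 31 give t7 = 0.

1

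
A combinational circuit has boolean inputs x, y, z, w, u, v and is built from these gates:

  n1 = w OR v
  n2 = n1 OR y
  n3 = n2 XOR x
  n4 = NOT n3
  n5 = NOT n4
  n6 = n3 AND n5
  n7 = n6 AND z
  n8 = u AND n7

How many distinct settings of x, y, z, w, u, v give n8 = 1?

8

n8 = u AND n7 must be 1, so both u = 1 and n7 = 1.
Enumerating the 64 input combinations, 8 give n8 = 1 and 56 give n8 = 0.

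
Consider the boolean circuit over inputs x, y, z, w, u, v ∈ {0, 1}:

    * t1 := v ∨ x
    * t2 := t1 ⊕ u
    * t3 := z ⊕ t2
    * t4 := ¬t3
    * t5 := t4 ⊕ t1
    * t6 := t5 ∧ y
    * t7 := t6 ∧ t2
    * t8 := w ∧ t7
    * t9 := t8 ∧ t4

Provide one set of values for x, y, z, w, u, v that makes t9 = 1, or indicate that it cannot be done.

x=0 y=1 z=1 w=1 u=1 v=0

t9 = t8 ∧ t4 must be 1, so both t8 = 1 and t4 = 1.
t8 = w ∧ t7 must be 1, so both w = 1 and t7 = 1.
t4 = ¬t3 must be 1, so t3 = 0.
Check with x=0 y=1 z=1 w=1 u=1 v=0:
t1 = v ∨ x = 0 ∨ 0 = 0
t2 = t1 ⊕ u = 0 ⊕ 1 = 1
t3 = z ⊕ t2 = 1 ⊕ 1 = 0
t4 = ¬t3 = ¬0 = 1
t5 = t4 ⊕ t1 = 1 ⊕ 0 = 1
t6 = t5 ∧ y = 1 ∧ 1 = 1
t7 = t6 ∧ t2 = 1 ∧ 1 = 1
t8 = w ∧ t7 = 1 ∧ 1 = 1
t9 = t8 ∧ t4 = 1 ∧ 1 = 1
So t9 = 1 as required.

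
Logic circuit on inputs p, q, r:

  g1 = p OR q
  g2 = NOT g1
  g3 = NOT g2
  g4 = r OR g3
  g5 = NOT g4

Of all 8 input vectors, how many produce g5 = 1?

1

g5 = NOT g4 must be 1, so g4 = 0.
Satisfying assignments:
  p=0, q=0, r=0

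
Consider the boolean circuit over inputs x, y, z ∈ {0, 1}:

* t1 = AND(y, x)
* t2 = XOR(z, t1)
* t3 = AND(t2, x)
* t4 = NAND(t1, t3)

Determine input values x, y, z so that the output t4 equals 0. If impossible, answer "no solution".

t4 = NAND(t1, t3) must be 0, so both t1 = 1 and t3 = 1.
t1 = AND(y, x) must be 1, so both y = 1 and x = 1.
Check with x=1, y=1, z=0:
t1 = AND(y, x) = AND(1, 1) = 1
t2 = XOR(z, t1) = XOR(0, 1) = 1
t3 = AND(t2, x) = AND(1, 1) = 1
t4 = NAND(t1, t3) = NAND(1, 1) = 0
So t4 = 0 as required.

x=1, y=1, z=0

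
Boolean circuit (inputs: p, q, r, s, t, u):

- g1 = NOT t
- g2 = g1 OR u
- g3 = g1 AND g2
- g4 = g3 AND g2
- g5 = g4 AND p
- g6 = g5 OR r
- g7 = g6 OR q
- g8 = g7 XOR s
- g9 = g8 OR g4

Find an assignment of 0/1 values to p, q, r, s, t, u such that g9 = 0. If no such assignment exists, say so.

p=0 q=0 r=0 s=0 t=1 u=0

g9 = g8 OR g4 must be 0, so both g8 = 0 and g4 = 0.
Check with p=0 q=0 r=0 s=0 t=1 u=0:
g1 = NOT t = NOT 1 = 0
g2 = g1 OR u = 0 OR 0 = 0
g3 = g1 AND g2 = 0 AND 0 = 0
g4 = g3 AND g2 = 0 AND 0 = 0
g5 = g4 AND p = 0 AND 0 = 0
g6 = g5 OR r = 0 OR 0 = 0
g7 = g6 OR q = 0 OR 0 = 0
g8 = g7 XOR s = 0 XOR 0 = 0
g9 = g8 OR g4 = 0 OR 0 = 0
So g9 = 0 as required.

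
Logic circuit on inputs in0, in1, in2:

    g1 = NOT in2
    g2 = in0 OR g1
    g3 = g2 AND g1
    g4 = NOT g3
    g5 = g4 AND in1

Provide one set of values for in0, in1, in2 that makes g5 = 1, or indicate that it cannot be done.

in0=1, in1=1, in2=1

g5 = g4 AND in1 must be 1, so both g4 = 1 and in1 = 1.
g4 = NOT g3 must be 1, so g3 = 0.
Check with in0=1, in1=1, in2=1:
g1 = NOT in2 = NOT 1 = 0
g2 = in0 OR g1 = 1 OR 0 = 1
g3 = g2 AND g1 = 1 AND 0 = 0
g4 = NOT g3 = NOT 0 = 1
g5 = g4 AND in1 = 1 AND 1 = 1
So g5 = 1 as required.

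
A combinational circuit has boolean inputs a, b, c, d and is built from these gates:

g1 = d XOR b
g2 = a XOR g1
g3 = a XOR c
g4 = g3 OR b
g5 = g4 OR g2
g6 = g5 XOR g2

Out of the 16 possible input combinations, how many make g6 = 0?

g6 = g5 XOR g2 must be 0, so g5 and g2 are equal.
Enumerating the 16 input combinations, 10 give g6 = 0 and 6 give g6 = 1.

10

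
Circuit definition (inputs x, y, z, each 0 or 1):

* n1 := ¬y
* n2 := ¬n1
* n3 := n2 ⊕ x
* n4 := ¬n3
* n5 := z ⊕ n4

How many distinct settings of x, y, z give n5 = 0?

n5 = z ⊕ n4 must be 0, so z and n4 are equal.
Satisfying assignments:
  x=0, y=0, z=1
  x=0, y=1, z=0
  x=1, y=0, z=0
  x=1, y=1, z=1

4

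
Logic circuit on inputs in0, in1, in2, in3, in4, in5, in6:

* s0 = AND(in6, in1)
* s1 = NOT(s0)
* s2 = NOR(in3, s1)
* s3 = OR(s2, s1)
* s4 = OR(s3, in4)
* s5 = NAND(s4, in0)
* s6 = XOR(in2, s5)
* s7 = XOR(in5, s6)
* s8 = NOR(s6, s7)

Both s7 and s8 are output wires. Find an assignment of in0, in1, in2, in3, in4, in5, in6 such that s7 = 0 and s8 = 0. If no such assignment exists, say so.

Check with in0=0 in1=1 in2=0 in3=1 in4=1 in5=1 in6=1:
s0 = AND(in6, in1) = AND(1, 1) = 1
s1 = NOT(s0) = NOT 1 = 0
s2 = NOR(in3, s1) = NOR(1, 0) = 0
s3 = OR(s2, s1) = OR(0, 0) = 0
s4 = OR(s3, in4) = OR(0, 1) = 1
s5 = NAND(s4, in0) = NAND(1, 0) = 1
s6 = XOR(in2, s5) = XOR(0, 1) = 1
s7 = XOR(in5, s6) = XOR(1, 1) = 0
s8 = NOR(s6, s7) = NOR(1, 0) = 0
So s7 = 0 and s8 = 0.

in0=0 in1=1 in2=0 in3=1 in4=1 in5=1 in6=1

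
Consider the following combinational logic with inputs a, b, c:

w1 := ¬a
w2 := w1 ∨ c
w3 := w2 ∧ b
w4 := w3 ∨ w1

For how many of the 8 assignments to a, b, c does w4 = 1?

w4 = w3 ∨ w1 must be 1, so at least one of w3, w1 is 1.
Satisfying assignments:
  a=0, b=0, c=0
  a=0, b=0, c=1
  a=0, b=1, c=0
  a=0, b=1, c=1
  a=1, b=1, c=1

5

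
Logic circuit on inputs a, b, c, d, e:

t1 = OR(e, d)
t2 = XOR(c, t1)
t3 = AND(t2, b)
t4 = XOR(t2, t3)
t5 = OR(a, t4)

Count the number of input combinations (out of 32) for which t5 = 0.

12

t5 = OR(a, t4) must be 0, so both a = 0 and t4 = 0.
Enumerating the 32 input combinations, 12 give t5 = 0 and 20 give t5 = 1.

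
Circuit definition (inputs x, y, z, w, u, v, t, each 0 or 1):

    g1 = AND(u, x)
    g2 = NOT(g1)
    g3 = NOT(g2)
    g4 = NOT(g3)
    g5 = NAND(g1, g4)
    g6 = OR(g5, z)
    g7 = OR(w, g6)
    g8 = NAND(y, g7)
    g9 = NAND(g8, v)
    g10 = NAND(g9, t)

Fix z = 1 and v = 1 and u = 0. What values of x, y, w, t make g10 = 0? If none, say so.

x=1, y=1, w=0, t=1

g10 = NAND(g9, t) must be 0, so both g9 = 1 and t = 1.
g9 = NAND(g8, v) must be 1, so at least one of g8, v is 0.
Check with z = 1 and v = 1 and u = 0 and x=1, y=1, w=0, t=1:
g1 = AND(u, x) = AND(0, 1) = 0
g2 = NOT(g1) = NOT 0 = 1
g3 = NOT(g2) = NOT 1 = 0
g4 = NOT(g3) = NOT 0 = 1
g5 = NAND(g1, g4) = NAND(0, 1) = 1
g6 = OR(g5, z) = OR(1, 1) = 1
g7 = OR(w, g6) = OR(0, 1) = 1
g8 = NAND(y, g7) = NAND(1, 1) = 0
g9 = NAND(g8, v) = NAND(0, 1) = 1
g10 = NAND(g9, t) = NAND(1, 1) = 0
So g10 = 0.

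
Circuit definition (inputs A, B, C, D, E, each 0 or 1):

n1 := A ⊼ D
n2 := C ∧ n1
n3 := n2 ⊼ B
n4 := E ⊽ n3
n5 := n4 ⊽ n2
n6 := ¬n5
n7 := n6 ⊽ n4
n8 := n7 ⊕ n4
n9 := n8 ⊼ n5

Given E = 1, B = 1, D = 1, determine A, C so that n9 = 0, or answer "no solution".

A=1, C=1

Check with E = 1, B = 1, D = 1 and A=1, C=1:
n1 = A ⊼ D = 1 ⊼ 1 = 0
n2 = C ∧ n1 = 1 ∧ 0 = 0
n3 = n2 ⊼ B = 0 ⊼ 1 = 1
n4 = E ⊽ n3 = 1 ⊽ 1 = 0
n5 = n4 ⊽ n2 = 0 ⊽ 0 = 1
n6 = ¬n5 = ¬1 = 0
n7 = n6 ⊽ n4 = 0 ⊽ 0 = 1
n8 = n7 ⊕ n4 = 1 ⊕ 0 = 1
n9 = n8 ⊼ n5 = 1 ⊼ 1 = 0
So n9 = 0.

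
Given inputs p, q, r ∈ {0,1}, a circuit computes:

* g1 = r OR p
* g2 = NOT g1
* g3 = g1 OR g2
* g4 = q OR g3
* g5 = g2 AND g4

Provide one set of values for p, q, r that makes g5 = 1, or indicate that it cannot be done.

g5 = g2 AND g4 must be 1, so both g2 = 1 and g4 = 1.
Check with p=0, q=1, r=0:
g1 = r OR p = 0 OR 0 = 0
g2 = NOT g1 = NOT 0 = 1
g3 = g1 OR g2 = 0 OR 1 = 1
g4 = q OR g3 = 1 OR 1 = 1
g5 = g2 AND g4 = 1 AND 1 = 1
So g5 = 1 as required.

p=0, q=1, r=0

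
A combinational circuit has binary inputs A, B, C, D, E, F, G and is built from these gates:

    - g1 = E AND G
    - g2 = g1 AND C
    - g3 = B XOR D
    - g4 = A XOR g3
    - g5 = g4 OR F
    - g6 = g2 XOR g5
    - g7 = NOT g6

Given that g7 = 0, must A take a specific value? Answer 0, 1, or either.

either

Both values of A occur among assignments with g7 = 0:
  A=0: A=0, B=0, C=0, D=0, E=0, F=1, G=0
  A=1: A=1, B=0, C=0, D=0, E=0, F=0, G=0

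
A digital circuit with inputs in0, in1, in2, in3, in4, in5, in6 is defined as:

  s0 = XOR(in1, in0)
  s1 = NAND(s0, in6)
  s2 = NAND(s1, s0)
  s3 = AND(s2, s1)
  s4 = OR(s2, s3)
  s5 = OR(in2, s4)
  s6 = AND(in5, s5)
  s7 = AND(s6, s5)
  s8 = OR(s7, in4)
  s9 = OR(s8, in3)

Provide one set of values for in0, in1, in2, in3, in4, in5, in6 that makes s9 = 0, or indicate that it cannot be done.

s9 = OR(s8, in3) must be 0, so both s8 = 0 and in3 = 0.
Check with in0=0, in1=1, in2=0, in3=0, in4=0, in5=0, in6=1:
s0 = XOR(in1, in0) = XOR(1, 0) = 1
s1 = NAND(s0, in6) = NAND(1, 1) = 0
s2 = NAND(s1, s0) = NAND(0, 1) = 1
s3 = AND(s2, s1) = AND(1, 0) = 0
s4 = OR(s2, s3) = OR(1, 0) = 1
s5 = OR(in2, s4) = OR(0, 1) = 1
s6 = AND(in5, s5) = AND(0, 1) = 0
s7 = AND(s6, s5) = AND(0, 1) = 0
s8 = OR(s7, in4) = OR(0, 0) = 0
s9 = OR(s8, in3) = OR(0, 0) = 0
So s9 = 0 as required.

in0=0, in1=1, in2=0, in3=0, in4=0, in5=0, in6=1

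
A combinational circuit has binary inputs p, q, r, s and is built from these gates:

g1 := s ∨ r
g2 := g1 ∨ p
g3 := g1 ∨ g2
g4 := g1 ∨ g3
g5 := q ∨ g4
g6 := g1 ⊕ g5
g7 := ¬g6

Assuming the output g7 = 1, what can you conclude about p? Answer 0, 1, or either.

either

Both values of p occur among assignments with g7 = 1:
  p=0: p=0, q=0, r=0, s=0
  p=1: p=1, q=0, r=0, s=1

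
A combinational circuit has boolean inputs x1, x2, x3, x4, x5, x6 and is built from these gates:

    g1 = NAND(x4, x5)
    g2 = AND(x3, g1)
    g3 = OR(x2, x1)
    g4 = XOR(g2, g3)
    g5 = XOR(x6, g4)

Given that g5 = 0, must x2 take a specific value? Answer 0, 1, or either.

either

Both values of x2 occur among assignments with g5 = 0:
  x2=0: x1=0, x2=0, x3=0, x4=0, x5=0, x6=0
  x2=1: x1=0, x2=1, x3=0, x4=0, x5=0, x6=1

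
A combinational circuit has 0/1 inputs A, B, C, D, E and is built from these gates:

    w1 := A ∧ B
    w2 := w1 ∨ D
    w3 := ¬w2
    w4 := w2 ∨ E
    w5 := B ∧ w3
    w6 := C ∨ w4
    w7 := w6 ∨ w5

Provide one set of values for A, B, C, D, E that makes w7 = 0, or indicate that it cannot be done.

Check with A=1 B=0 C=0 D=0 E=0:
w1 = A ∧ B = 1 ∧ 0 = 0
w2 = w1 ∨ D = 0 ∨ 0 = 0
w3 = ¬w2 = ¬0 = 1
w4 = w2 ∨ E = 0 ∨ 0 = 0
w5 = B ∧ w3 = 0 ∧ 1 = 0
w6 = C ∨ w4 = 0 ∨ 0 = 0
w7 = w6 ∨ w5 = 0 ∨ 0 = 0
So w7 = 0 as required.

A=1 B=0 C=0 D=0 E=0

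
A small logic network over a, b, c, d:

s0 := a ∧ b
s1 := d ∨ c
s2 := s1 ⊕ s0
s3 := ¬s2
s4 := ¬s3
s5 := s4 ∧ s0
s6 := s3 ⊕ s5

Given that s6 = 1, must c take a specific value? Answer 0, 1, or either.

either

Both values of c occur among assignments with s6 = 1:
  c=0: a=0, b=0, c=0, d=0
  c=1: a=1, b=1, c=1, d=0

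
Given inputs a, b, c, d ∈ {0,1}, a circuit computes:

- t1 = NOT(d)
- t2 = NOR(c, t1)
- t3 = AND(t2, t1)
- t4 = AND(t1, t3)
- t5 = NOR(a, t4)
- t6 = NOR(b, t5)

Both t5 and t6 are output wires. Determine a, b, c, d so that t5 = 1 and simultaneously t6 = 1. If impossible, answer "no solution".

Across all 16 input combinations, none give both t5 = 1 and t6 = 1.

no solution exists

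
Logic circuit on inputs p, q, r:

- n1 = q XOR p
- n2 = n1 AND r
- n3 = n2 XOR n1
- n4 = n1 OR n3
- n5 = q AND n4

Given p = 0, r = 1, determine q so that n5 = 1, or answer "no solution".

Check with p = 0, r = 1 and q=1:
n1 = q XOR p = 1 XOR 0 = 1
n2 = n1 AND r = 1 AND 1 = 1
n3 = n2 XOR n1 = 1 XOR 1 = 0
n4 = n1 OR n3 = 1 OR 0 = 1
n5 = q AND n4 = 1 AND 1 = 1
So n5 = 1.

q=1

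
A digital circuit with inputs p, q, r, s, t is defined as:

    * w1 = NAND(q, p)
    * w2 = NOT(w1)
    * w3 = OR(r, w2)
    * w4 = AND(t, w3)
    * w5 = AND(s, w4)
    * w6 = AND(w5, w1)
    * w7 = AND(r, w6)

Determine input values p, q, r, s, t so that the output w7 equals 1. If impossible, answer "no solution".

p=1 q=0 r=1 s=1 t=1

w7 = AND(r, w6) must be 1, so both r = 1 and w6 = 1.
w6 = AND(w5, w1) must be 1, so both w5 = 1 and w1 = 1.
Check with p=1 q=0 r=1 s=1 t=1:
w1 = NAND(q, p) = NAND(0, 1) = 1
w2 = NOT(w1) = NOT 1 = 0
w3 = OR(r, w2) = OR(1, 0) = 1
w4 = AND(t, w3) = AND(1, 1) = 1
w5 = AND(s, w4) = AND(1, 1) = 1
w6 = AND(w5, w1) = AND(1, 1) = 1
w7 = AND(r, w6) = AND(1, 1) = 1
So w7 = 1 as required.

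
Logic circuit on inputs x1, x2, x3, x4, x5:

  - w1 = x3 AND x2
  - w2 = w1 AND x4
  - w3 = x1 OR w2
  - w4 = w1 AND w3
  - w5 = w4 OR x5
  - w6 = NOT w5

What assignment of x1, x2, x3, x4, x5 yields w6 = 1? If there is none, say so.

Check with x1=0, x2=1, x3=1, x4=0, x5=0:
w1 = x3 AND x2 = 1 AND 1 = 1
w2 = w1 AND x4 = 1 AND 0 = 0
w3 = x1 OR w2 = 0 OR 0 = 0
w4 = w1 AND w3 = 1 AND 0 = 0
w5 = w4 OR x5 = 0 OR 0 = 0
w6 = NOT w5 = NOT 0 = 1
So w6 = 1 as required.

x1=0, x2=1, x3=1, x4=0, x5=0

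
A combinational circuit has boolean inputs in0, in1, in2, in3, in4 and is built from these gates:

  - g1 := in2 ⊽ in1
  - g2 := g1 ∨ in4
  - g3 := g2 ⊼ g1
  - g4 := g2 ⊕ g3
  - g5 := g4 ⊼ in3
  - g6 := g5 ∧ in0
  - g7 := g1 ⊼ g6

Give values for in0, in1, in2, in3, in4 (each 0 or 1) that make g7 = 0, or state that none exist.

g7 = g1 ⊼ g6 must be 0, so both g1 = 1 and g6 = 1.
Check with in0=1 in1=0 in2=0 in3=0 in4=0:
g1 = in2 ⊽ in1 = 0 ⊽ 0 = 1
g2 = g1 ∨ in4 = 1 ∨ 0 = 1
g3 = g2 ⊼ g1 = 1 ⊼ 1 = 0
g4 = g2 ⊕ g3 = 1 ⊕ 0 = 1
g5 = g4 ⊼ in3 = 1 ⊼ 0 = 1
g6 = g5 ∧ in0 = 1 ∧ 1 = 1
g7 = g1 ⊼ g6 = 1 ⊼ 1 = 0
So g7 = 0 as required.

in0=1 in1=0 in2=0 in3=0 in4=0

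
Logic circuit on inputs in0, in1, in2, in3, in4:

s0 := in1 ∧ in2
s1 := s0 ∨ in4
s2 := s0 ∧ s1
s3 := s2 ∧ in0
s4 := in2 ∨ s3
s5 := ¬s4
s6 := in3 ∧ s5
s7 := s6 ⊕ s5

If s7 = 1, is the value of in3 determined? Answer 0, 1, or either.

0

s7 = s6 ⊕ s5 must be 1, so s6 and s5 differ.
Every assignment with s7 = 1 has in3 = 0; there are 8 such assignment(s).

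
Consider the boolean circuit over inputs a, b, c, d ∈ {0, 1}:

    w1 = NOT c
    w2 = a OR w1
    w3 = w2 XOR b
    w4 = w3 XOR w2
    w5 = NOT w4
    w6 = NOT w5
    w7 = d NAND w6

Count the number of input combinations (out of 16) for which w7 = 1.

12

w7 = d NAND w6 must be 1, so at least one of d, w6 is 0.
Enumerating the 16 input combinations, 12 give w7 = 1 and 4 give w7 = 0.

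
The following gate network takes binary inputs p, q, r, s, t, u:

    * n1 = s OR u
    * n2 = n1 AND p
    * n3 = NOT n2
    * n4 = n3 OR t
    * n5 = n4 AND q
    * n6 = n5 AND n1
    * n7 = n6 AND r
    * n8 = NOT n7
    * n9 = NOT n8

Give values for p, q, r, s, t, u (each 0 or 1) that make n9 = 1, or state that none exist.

p=0 q=1 r=1 s=0 t=1 u=1

n9 = NOT n8 must be 1, so n8 = 0.
n8 = NOT n7 must be 0, so n7 = 1.
Check with p=0 q=1 r=1 s=0 t=1 u=1:
n1 = s OR u = 0 OR 1 = 1
n2 = n1 AND p = 1 AND 0 = 0
n3 = NOT n2 = NOT 0 = 1
n4 = n3 OR t = 1 OR 1 = 1
n5 = n4 AND q = 1 AND 1 = 1
n6 = n5 AND n1 = 1 AND 1 = 1
n7 = n6 AND r = 1 AND 1 = 1
n8 = NOT n7 = NOT 1 = 0
n9 = NOT n8 = NOT 0 = 1
So n9 = 1 as required.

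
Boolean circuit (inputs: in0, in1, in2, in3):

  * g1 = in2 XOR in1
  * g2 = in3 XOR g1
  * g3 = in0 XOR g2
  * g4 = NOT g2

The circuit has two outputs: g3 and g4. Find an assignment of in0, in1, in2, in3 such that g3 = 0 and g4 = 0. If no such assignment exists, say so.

Check with in0=1 in1=1 in2=1 in3=1:
g1 = in2 XOR in1 = 1 XOR 1 = 0
g2 = in3 XOR g1 = 1 XOR 0 = 1
g3 = in0 XOR g2 = 1 XOR 1 = 0
g4 = NOT g2 = NOT 1 = 0
So g3 = 0 and g4 = 0.

in0=1 in1=1 in2=1 in3=1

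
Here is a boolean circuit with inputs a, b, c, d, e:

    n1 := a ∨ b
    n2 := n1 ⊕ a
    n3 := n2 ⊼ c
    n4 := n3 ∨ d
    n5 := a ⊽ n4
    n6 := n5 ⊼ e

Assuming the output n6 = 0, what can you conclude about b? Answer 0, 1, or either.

1

n6 = n5 ⊼ e must be 0, so both n5 = 1 and e = 1.
n5 = a ⊽ n4 must be 1, so both a = 0 and n4 = 0.
Every assignment with n6 = 0 has b = 1; there are 1 such assignment(s).
  a=0, b=1, c=1, d=0, e=1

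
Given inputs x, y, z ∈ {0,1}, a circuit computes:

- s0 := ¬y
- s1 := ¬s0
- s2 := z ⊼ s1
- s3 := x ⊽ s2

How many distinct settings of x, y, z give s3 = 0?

s3 = x ⊽ s2 must be 0, so at least one of x, s2 is 1.
Enumerating the 8 input combinations, 7 give s3 = 0 and 1 give s3 = 1.

7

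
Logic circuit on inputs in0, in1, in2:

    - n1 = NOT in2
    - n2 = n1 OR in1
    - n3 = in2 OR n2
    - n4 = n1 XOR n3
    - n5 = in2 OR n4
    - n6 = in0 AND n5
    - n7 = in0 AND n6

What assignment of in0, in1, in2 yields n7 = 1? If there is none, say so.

in0=1 in1=0 in2=1

n7 = in0 AND n6 must be 1, so both in0 = 1 and n6 = 1.
Check with in0=1 in1=0 in2=1:
n1 = NOT in2 = NOT 1 = 0
n2 = n1 OR in1 = 0 OR 0 = 0
n3 = in2 OR n2 = 1 OR 0 = 1
n4 = n1 XOR n3 = 0 XOR 1 = 1
n5 = in2 OR n4 = 1 OR 1 = 1
n6 = in0 AND n5 = 1 AND 1 = 1
n7 = in0 AND n6 = 1 AND 1 = 1
So n7 = 1 as required.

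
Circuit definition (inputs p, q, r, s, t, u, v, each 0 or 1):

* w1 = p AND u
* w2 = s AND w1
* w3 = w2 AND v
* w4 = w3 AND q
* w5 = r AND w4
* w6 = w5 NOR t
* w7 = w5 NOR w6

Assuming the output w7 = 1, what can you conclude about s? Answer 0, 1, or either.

Both values of s occur among assignments with w7 = 1:
  s=0: p=0, q=0, r=0, s=0, t=1, u=0, v=0
  s=1: p=0, q=0, r=0, s=1, t=1, u=0, v=0

either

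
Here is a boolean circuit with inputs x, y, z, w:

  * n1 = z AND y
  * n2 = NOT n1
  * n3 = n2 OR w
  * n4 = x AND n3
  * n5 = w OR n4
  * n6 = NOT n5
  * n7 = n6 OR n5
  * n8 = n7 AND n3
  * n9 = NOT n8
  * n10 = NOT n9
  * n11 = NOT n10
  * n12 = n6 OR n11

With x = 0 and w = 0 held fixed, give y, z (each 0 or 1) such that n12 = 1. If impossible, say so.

n12 = n6 OR n11 must be 1, so at least one of n6, n11 is 1.
Check with x = 0 and w = 0 and y=0, z=0:
n1 = z AND y = 0 AND 0 = 0
n2 = NOT n1 = NOT 0 = 1
n3 = n2 OR w = 1 OR 0 = 1
n4 = x AND n3 = 0 AND 1 = 0
n5 = w OR n4 = 0 OR 0 = 0
n6 = NOT n5 = NOT 0 = 1
n7 = n6 OR n5 = 1 OR 0 = 1
n8 = n7 AND n3 = 1 AND 1 = 1
n9 = NOT n8 = NOT 1 = 0
n10 = NOT n9 = NOT 0 = 1
n11 = NOT n10 = NOT 1 = 0
n12 = n6 OR n11 = 1 OR 0 = 1
So n12 = 1.

y=0, z=0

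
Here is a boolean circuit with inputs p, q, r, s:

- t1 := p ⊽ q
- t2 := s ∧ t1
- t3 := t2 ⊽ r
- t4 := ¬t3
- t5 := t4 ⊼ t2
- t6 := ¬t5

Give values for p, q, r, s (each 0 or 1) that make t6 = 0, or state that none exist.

p=1 q=0 r=0 s=1

t6 = ¬t5 must be 0, so t5 = 1.
t5 = t4 ⊼ t2 must be 1, so at least one of t4, t2 is 0.
Check with p=1 q=0 r=0 s=1:
t1 = p ⊽ q = 1 ⊽ 0 = 0
t2 = s ∧ t1 = 1 ∧ 0 = 0
t3 = t2 ⊽ r = 0 ⊽ 0 = 1
t4 = ¬t3 = ¬1 = 0
t5 = t4 ⊼ t2 = 0 ⊼ 0 = 1
t6 = ¬t5 = ¬1 = 0
So t6 = 0 as required.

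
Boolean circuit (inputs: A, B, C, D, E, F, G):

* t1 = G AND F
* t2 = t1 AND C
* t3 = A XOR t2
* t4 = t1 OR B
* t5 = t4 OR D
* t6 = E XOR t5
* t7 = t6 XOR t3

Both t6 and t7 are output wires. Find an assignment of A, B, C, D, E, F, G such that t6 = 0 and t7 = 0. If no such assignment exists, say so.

Check with A=0 B=1 C=1 D=1 E=1 F=0 G=1:
t1 = G AND F = 1 AND 0 = 0
t2 = t1 AND C = 0 AND 1 = 0
t3 = A XOR t2 = 0 XOR 0 = 0
t4 = t1 OR B = 0 OR 1 = 1
t5 = t4 OR D = 1 OR 1 = 1
t6 = E XOR t5 = 1 XOR 1 = 0
t7 = t6 XOR t3 = 0 XOR 0 = 0
So t6 = 0 and t7 = 0.

A=0 B=1 C=1 D=1 E=1 F=0 G=1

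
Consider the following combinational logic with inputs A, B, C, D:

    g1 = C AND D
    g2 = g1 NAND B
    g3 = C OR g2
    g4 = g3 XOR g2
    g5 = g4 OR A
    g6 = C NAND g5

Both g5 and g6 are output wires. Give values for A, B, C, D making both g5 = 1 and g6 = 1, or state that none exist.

A=1 B=1 C=0 D=1

Check with A=1 B=1 C=0 D=1:
g1 = C AND D = 0 AND 1 = 0
g2 = g1 NAND B = 0 NAND 1 = 1
g3 = C OR g2 = 0 OR 1 = 1
g4 = g3 XOR g2 = 1 XOR 1 = 0
g5 = g4 OR A = 0 OR 1 = 1
g6 = C NAND g5 = 0 NAND 1 = 1
So g5 = 1 and g6 = 1.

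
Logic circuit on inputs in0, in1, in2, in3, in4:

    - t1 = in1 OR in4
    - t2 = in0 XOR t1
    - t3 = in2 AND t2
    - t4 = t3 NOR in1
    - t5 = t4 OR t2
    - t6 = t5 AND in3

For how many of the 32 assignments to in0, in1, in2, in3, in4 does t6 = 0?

20

t6 = t5 AND in3 must be 0, so at least one of t5, in3 is 0.
Enumerating the 32 input combinations, 20 give t6 = 0 and 12 give t6 = 1.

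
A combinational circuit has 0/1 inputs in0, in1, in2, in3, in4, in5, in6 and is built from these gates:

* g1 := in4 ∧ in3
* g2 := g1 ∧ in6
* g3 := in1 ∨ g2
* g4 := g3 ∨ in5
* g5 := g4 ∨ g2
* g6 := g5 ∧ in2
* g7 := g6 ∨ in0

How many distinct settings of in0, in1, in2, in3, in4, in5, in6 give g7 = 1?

g7 = g6 ∨ in0 must be 1, so at least one of g6, in0 is 1.
Enumerating the 128 input combinations, 89 give g7 = 1 and 39 give g7 = 0.

89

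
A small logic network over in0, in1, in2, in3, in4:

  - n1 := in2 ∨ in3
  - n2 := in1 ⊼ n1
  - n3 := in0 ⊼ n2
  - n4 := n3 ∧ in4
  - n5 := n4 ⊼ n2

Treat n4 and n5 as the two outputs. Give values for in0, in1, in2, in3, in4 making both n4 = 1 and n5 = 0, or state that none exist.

Check with in0=0, in1=0, in2=1, in3=0, in4=1:
n1 = in2 ∨ in3 = 1 ∨ 0 = 1
n2 = in1 ⊼ n1 = 0 ⊼ 1 = 1
n3 = in0 ⊼ n2 = 0 ⊼ 1 = 1
n4 = n3 ∧ in4 = 1 ∧ 1 = 1
n5 = n4 ⊼ n2 = 1 ⊼ 1 = 0
So n4 = 1 and n5 = 0.

in0=0, in1=0, in2=1, in3=0, in4=1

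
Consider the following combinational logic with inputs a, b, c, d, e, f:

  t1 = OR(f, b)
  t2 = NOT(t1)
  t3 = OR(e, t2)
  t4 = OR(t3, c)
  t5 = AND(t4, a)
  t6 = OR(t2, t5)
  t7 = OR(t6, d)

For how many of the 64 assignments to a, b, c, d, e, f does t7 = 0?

15

t7 = OR(t6, d) must be 0, so both t6 = 0 and d = 0.
Enumerating the 64 input combinations, 15 give t7 = 0 and 49 give t7 = 1.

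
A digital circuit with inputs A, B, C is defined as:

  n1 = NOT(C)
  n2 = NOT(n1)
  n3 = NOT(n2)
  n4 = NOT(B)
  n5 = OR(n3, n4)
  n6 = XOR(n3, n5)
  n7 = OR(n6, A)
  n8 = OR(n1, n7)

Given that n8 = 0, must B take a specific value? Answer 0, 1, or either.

1

n8 = OR(n1, n7) must be 0, so both n1 = 0 and n7 = 0.
Every assignment with n8 = 0 has B = 1; there are 1 such assignment(s).
  A=0, B=1, C=1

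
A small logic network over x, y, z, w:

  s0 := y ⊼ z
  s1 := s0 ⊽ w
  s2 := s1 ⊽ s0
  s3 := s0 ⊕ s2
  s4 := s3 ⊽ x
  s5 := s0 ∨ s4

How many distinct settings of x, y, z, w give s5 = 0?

s5 = s0 ∨ s4 must be 0, so both s0 = 0 and s4 = 0.
s0 = y ⊼ z must be 0, so both y = 1 and z = 1.
s4 = s3 ⊽ x must be 0, so at least one of s3, x is 1.
Satisfying assignments:
  x=0, y=1, z=1, w=1
  x=1, y=1, z=1, w=0
  x=1, y=1, z=1, w=1

3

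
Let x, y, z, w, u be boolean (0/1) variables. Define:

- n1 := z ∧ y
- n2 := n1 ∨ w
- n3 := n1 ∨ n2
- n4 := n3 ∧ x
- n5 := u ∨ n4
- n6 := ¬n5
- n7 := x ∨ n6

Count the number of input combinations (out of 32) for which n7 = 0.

8

n7 = x ∨ n6 must be 0, so both x = 0 and n6 = 0.
n6 = ¬n5 must be 0, so n5 = 1.
n5 = u ∨ n4 must be 1, so at least one of u, n4 is 1.
Enumerating the 32 input combinations, 8 give n7 = 0 and 24 give n7 = 1.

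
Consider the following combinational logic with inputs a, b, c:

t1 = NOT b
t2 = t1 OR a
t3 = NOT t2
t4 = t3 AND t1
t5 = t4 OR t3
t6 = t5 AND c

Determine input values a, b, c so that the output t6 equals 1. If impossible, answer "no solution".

t6 = t5 AND c must be 1, so both t5 = 1 and c = 1.
Check with a=0 b=1 c=1:
t1 = NOT b = NOT 1 = 0
t2 = t1 OR a = 0 OR 0 = 0
t3 = NOT t2 = NOT 0 = 1
t4 = t3 AND t1 = 1 AND 0 = 0
t5 = t4 OR t3 = 0 OR 1 = 1
t6 = t5 AND c = 1 AND 1 = 1
So t6 = 1 as required.

a=0 b=1 c=1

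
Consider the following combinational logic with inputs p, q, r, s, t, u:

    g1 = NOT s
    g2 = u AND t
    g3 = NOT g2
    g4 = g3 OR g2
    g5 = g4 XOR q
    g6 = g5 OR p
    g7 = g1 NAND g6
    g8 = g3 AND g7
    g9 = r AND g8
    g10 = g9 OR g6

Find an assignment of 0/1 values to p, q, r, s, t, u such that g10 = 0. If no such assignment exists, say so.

p=0, q=1, r=0, s=1, t=0, u=1

Check with p=0, q=1, r=0, s=1, t=0, u=1:
g1 = NOT s = NOT 1 = 0
g2 = u AND t = 1 AND 0 = 0
g3 = NOT g2 = NOT 0 = 1
g4 = g3 OR g2 = 1 OR 0 = 1
g5 = g4 XOR q = 1 XOR 1 = 0
g6 = g5 OR p = 0 OR 0 = 0
g7 = g1 NAND g6 = 0 NAND 0 = 1
g8 = g3 AND g7 = 1 AND 1 = 1
g9 = r AND g8 = 0 AND 1 = 0
g10 = g9 OR g6 = 0 OR 0 = 0
So g10 = 0 as required.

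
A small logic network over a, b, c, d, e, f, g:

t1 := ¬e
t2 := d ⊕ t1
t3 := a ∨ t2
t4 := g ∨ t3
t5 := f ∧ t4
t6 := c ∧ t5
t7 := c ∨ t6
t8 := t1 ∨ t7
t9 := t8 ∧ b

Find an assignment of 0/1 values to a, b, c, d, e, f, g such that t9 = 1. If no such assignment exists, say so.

a=1, b=1, c=1, d=0, e=1, f=0, g=1

t9 = t8 ∧ b must be 1, so both t8 = 1 and b = 1.
Check with a=1, b=1, c=1, d=0, e=1, f=0, g=1:
t1 = ¬e = ¬1 = 0
t2 = d ⊕ t1 = 0 ⊕ 0 = 0
t3 = a ∨ t2 = 1 ∨ 0 = 1
t4 = g ∨ t3 = 1 ∨ 1 = 1
t5 = f ∧ t4 = 0 ∧ 1 = 0
t6 = c ∧ t5 = 1 ∧ 0 = 0
t7 = c ∨ t6 = 1 ∨ 0 = 1
t8 = t1 ∨ t7 = 0 ∨ 1 = 1
t9 = t8 ∧ b = 1 ∧ 1 = 1
So t9 = 1 as required.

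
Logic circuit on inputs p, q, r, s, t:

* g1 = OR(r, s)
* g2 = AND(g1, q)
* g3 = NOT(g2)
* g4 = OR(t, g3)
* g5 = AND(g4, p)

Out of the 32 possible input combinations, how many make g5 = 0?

g5 = AND(g4, p) must be 0, so at least one of g4, p is 0.
Enumerating the 32 input combinations, 19 give g5 = 0 and 13 give g5 = 1.

19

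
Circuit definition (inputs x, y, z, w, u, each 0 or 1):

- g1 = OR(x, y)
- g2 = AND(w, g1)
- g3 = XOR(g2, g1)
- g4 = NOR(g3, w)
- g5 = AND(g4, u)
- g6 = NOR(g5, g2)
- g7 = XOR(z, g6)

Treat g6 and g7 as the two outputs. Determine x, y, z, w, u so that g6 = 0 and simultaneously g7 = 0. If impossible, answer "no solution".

Check with x=0, y=0, z=0, w=0, u=1:
g1 = OR(x, y) = OR(0, 0) = 0
g2 = AND(w, g1) = AND(0, 0) = 0
g3 = XOR(g2, g1) = XOR(0, 0) = 0
g4 = NOR(g3, w) = NOR(0, 0) = 1
g5 = AND(g4, u) = AND(1, 1) = 1
g6 = NOR(g5, g2) = NOR(1, 0) = 0
g7 = XOR(z, g6) = XOR(0, 0) = 0
So g6 = 0 and g7 = 0.

x=0, y=0, z=0, w=0, u=1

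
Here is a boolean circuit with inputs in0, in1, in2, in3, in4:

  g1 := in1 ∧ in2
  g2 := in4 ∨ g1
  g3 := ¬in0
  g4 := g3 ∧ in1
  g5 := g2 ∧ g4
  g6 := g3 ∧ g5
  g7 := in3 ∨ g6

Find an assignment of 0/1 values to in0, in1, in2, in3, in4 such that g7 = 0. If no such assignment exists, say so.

in0=1, in1=0, in2=0, in3=0, in4=0

g7 = in3 ∨ g6 must be 0, so both in3 = 0 and g6 = 0.
Check with in0=1, in1=0, in2=0, in3=0, in4=0:
g1 = in1 ∧ in2 = 0 ∧ 0 = 0
g2 = in4 ∨ g1 = 0 ∨ 0 = 0
g3 = ¬in0 = ¬1 = 0
g4 = g3 ∧ in1 = 0 ∧ 0 = 0
g5 = g2 ∧ g4 = 0 ∧ 0 = 0
g6 = g3 ∧ g5 = 0 ∧ 0 = 0
g7 = in3 ∨ g6 = 0 ∨ 0 = 0
So g7 = 0 as required.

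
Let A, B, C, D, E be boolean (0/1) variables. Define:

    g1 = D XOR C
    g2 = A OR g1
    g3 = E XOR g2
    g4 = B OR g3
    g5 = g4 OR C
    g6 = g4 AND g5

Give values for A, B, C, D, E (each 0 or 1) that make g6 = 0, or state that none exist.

A=1, B=0, C=0, D=1, E=1

Check with A=1, B=0, C=0, D=1, E=1:
g1 = D XOR C = 1 XOR 0 = 1
g2 = A OR g1 = 1 OR 1 = 1
g3 = E XOR g2 = 1 XOR 1 = 0
g4 = B OR g3 = 0 OR 0 = 0
g5 = g4 OR C = 0 OR 0 = 0
g6 = g4 AND g5 = 0 AND 0 = 0
So g6 = 0 as required.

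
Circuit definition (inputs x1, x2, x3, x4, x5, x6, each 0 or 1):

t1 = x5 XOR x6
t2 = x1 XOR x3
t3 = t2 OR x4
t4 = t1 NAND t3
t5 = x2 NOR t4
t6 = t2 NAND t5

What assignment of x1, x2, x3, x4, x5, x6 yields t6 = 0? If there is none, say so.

Check with x1=1, x2=0, x3=0, x4=0, x5=1, x6=0:
t1 = x5 XOR x6 = 1 XOR 0 = 1
t2 = x1 XOR x3 = 1 XOR 0 = 1
t3 = t2 OR x4 = 1 OR 0 = 1
t4 = t1 NAND t3 = 1 NAND 1 = 0
t5 = x2 NOR t4 = 0 NOR 0 = 1
t6 = t2 NAND t5 = 1 NAND 1 = 0
So t6 = 0 as required.

x1=1, x2=0, x3=0, x4=0, x5=1, x6=0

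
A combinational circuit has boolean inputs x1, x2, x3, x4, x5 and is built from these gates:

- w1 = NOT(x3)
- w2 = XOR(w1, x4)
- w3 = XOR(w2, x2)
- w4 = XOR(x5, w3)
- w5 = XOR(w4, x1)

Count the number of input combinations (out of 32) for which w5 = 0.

w5 = XOR(w4, x1) must be 0, so w4 and x1 are equal.
Enumerating the 32 input combinations, 16 give w5 = 0 and 16 give w5 = 1.

16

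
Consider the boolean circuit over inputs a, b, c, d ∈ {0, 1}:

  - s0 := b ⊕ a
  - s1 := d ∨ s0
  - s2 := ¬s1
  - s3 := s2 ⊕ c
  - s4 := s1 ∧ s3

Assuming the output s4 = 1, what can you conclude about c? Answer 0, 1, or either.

1

s4 = s1 ∧ s3 must be 1, so both s1 = 1 and s3 = 1.
Every assignment with s4 = 1 has c = 1; there are 6 such assignment(s).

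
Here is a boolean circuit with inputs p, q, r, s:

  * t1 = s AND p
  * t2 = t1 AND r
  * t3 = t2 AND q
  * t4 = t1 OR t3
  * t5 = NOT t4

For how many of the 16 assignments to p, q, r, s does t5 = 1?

t5 = NOT t4 must be 1, so t4 = 0.
Enumerating the 16 input combinations, 12 give t5 = 1 and 4 give t5 = 0.

12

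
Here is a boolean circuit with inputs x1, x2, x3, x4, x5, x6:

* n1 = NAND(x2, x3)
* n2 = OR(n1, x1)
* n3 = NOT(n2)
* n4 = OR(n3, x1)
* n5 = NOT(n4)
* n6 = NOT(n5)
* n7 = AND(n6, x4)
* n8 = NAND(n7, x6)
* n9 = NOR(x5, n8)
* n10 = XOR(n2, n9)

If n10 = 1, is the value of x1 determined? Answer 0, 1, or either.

either

Both values of x1 occur among assignments with n10 = 1:
  x1=0: x1=0, x2=0, x3=0, x4=0, x5=0, x6=0
  x1=1: x1=1, x2=0, x3=0, x4=0, x5=0, x6=0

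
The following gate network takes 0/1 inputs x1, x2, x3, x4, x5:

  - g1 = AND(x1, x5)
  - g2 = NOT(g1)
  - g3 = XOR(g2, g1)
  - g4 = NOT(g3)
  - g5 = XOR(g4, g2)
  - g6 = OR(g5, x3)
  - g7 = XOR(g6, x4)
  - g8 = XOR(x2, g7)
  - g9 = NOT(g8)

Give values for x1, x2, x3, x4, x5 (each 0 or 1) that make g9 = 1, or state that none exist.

x1=0, x2=0, x3=0, x4=1, x5=0

g9 = NOT(g8) must be 1, so g8 = 0.
g8 = XOR(x2, g7) must be 0, so x2 and g7 are equal.
Check with x1=0, x2=0, x3=0, x4=1, x5=0:
g1 = AND(x1, x5) = AND(0, 0) = 0
g2 = NOT(g1) = NOT 0 = 1
g3 = XOR(g2, g1) = XOR(1, 0) = 1
g4 = NOT(g3) = NOT 1 = 0
g5 = XOR(g4, g2) = XOR(0, 1) = 1
g6 = OR(g5, x3) = OR(1, 0) = 1
g7 = XOR(g6, x4) = XOR(1, 1) = 0
g8 = XOR(x2, g7) = XOR(0, 0) = 0
g9 = NOT(g8) = NOT 0 = 1
So g9 = 1 as required.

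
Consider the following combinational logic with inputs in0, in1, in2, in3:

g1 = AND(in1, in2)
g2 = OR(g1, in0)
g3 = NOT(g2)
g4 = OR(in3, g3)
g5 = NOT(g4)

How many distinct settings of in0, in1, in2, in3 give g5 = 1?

5

g5 = NOT(g4) must be 1, so g4 = 0.
Enumerating the 16 input combinations, 5 give g5 = 1 and 11 give g5 = 0.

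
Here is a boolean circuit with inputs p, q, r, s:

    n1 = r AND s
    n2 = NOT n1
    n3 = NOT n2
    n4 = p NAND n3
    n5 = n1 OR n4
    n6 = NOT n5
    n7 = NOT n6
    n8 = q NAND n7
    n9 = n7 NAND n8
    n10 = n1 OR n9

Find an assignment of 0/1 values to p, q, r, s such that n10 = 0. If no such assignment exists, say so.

n10 = n1 OR n9 must be 0, so both n1 = 0 and n9 = 0.
n1 = r AND s must be 0, so at least one of r, s is 0.
Check with p=0, q=0, r=0, s=1:
n1 = r AND s = 0 AND 1 = 0
n2 = NOT n1 = NOT 0 = 1
n3 = NOT n2 = NOT 1 = 0
n4 = p NAND n3 = 0 NAND 0 = 1
n5 = n1 OR n4 = 0 OR 1 = 1
n6 = NOT n5 = NOT 1 = 0
n7 = NOT n6 = NOT 0 = 1
n8 = q NAND n7 = 0 NAND 1 = 1
n9 = n7 NAND n8 = 1 NAND 1 = 0
n10 = n1 OR n9 = 0 OR 0 = 0
So n10 = 0 as required.

p=0, q=0, r=0, s=1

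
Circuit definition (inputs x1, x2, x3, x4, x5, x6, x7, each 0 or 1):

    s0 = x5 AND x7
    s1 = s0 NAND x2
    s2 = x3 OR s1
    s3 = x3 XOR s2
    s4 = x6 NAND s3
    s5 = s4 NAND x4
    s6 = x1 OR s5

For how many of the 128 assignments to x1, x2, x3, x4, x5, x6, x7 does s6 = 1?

103

s6 = x1 OR s5 must be 1, so at least one of x1, s5 is 1.
Enumerating the 128 input combinations, 103 give s6 = 1 and 25 give s6 = 0.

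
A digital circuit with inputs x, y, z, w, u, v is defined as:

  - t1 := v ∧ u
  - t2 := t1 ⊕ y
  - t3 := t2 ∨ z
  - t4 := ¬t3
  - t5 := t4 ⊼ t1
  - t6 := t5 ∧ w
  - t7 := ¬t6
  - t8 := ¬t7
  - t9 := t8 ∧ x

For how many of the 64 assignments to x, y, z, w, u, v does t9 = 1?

t9 = t8 ∧ x must be 1, so both t8 = 1 and x = 1.
t8 = ¬t7 must be 1, so t7 = 0.
t7 = ¬t6 must be 0, so t6 = 1.
Enumerating the 64 input combinations, 15 give t9 = 1 and 49 give t9 = 0.

15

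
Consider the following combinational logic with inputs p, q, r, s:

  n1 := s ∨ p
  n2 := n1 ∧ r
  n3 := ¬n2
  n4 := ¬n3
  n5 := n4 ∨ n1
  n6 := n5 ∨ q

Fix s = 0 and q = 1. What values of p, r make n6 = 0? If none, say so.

With s = 0 and q = 1 fixed, none of the 4 settings of p, r give n6 = 0.
For example, with p=1, r=0:
n1 = s ∨ p = 0 ∨ 1 = 1
n2 = n1 ∧ r = 1 ∧ 0 = 0
n3 = ¬n2 = ¬0 = 1
n4 = ¬n3 = ¬1 = 0
n5 = n4 ∨ n1 = 0 ∨ 1 = 1
n6 = n5 ∨ q = 1 ∨ 1 = 1
giving n6 = 1 ≠ 0.

no solution exists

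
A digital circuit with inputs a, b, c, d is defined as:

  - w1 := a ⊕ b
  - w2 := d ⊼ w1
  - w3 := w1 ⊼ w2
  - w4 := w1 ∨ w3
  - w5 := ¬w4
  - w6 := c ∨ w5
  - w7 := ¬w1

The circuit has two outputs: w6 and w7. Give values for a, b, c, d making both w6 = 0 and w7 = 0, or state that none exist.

Check with a=0, b=1, c=0, d=1:
w1 = a ⊕ b = 0 ⊕ 1 = 1
w2 = d ⊼ w1 = 1 ⊼ 1 = 0
w3 = w1 ⊼ w2 = 1 ⊼ 0 = 1
w4 = w1 ∨ w3 = 1 ∨ 1 = 1
w5 = ¬w4 = ¬1 = 0
w6 = c ∨ w5 = 0 ∨ 0 = 0
w7 = ¬w1 = ¬1 = 0
So w6 = 0 and w7 = 0.

a=0, b=1, c=0, d=1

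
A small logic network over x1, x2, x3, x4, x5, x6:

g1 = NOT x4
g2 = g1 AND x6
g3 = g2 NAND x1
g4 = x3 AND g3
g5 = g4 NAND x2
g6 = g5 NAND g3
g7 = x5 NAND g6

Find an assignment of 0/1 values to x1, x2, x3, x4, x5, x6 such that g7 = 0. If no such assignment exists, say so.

x1=0, x2=1, x3=1, x4=1, x5=1, x6=1

g7 = x5 NAND g6 must be 0, so both x5 = 1 and g6 = 1.
Check with x1=0, x2=1, x3=1, x4=1, x5=1, x6=1:
g1 = NOT x4 = NOT 1 = 0
g2 = g1 AND x6 = 0 AND 1 = 0
g3 = g2 NAND x1 = 0 NAND 0 = 1
g4 = x3 AND g3 = 1 AND 1 = 1
g5 = g4 NAND x2 = 1 NAND 1 = 0
g6 = g5 NAND g3 = 0 NAND 1 = 1
g7 = x5 NAND g6 = 1 NAND 1 = 0
So g7 = 0 as required.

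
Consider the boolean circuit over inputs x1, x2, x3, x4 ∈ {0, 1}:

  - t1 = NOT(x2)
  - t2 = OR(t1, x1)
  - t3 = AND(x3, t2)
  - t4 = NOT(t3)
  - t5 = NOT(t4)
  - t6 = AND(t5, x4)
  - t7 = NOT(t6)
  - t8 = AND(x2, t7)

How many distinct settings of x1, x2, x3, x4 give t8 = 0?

t8 = AND(x2, t7) must be 0, so at least one of x2, t7 is 0.
Enumerating the 16 input combinations, 9 give t8 = 0 and 7 give t8 = 1.

9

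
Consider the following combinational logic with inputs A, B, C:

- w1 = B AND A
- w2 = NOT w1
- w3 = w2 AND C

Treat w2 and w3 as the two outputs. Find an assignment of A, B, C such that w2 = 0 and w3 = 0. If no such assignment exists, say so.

A=1 B=1 C=1

Check with A=1 B=1 C=1:
w1 = B AND A = 1 AND 1 = 1
w2 = NOT w1 = NOT 1 = 0
w3 = w2 AND C = 0 AND 1 = 0
So w2 = 0 and w3 = 0.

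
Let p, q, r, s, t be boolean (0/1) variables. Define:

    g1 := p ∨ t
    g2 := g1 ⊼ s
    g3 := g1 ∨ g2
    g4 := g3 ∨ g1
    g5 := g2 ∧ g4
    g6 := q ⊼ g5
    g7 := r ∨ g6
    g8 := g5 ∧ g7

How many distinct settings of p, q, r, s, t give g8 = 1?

15

g8 = g5 ∧ g7 must be 1, so both g5 = 1 and g7 = 1.
g5 = g2 ∧ g4 must be 1, so both g2 = 1 and g4 = 1.
Enumerating the 32 input combinations, 15 give g8 = 1 and 17 give g8 = 0.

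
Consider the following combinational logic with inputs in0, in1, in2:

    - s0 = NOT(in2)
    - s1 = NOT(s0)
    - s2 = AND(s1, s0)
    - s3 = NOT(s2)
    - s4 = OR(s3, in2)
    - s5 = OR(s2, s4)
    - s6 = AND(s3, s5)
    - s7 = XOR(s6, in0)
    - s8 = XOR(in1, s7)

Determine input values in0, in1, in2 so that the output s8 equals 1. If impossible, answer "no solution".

in0=1, in1=1, in2=0

s8 = XOR(in1, s7) must be 1, so in1 and s7 differ.
Check with in0=1, in1=1, in2=0:
s0 = NOT(in2) = NOT 0 = 1
s1 = NOT(s0) = NOT 1 = 0
s2 = AND(s1, s0) = AND(0, 1) = 0
s3 = NOT(s2) = NOT 0 = 1
s4 = OR(s3, in2) = OR(1, 0) = 1
s5 = OR(s2, s4) = OR(0, 1) = 1
s6 = AND(s3, s5) = AND(1, 1) = 1
s7 = XOR(s6, in0) = XOR(1, 1) = 0
s8 = XOR(in1, s7) = XOR(1, 0) = 1
So s8 = 1 as required.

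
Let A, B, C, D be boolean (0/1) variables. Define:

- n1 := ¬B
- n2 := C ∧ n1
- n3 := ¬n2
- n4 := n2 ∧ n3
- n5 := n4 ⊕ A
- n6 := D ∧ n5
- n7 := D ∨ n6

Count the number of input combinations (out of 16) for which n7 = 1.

n7 = D ∨ n6 must be 1, so at least one of D, n6 is 1.
Enumerating the 16 input combinations, 8 give n7 = 1 and 8 give n7 = 0.

8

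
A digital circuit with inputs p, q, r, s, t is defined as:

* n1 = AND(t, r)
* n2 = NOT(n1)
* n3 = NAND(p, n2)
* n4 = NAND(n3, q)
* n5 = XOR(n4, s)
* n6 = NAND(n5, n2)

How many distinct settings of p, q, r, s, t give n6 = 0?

n6 = NAND(n5, n2) must be 0, so both n5 = 1 and n2 = 1.
Enumerating the 32 input combinations, 12 give n6 = 0 and 20 give n6 = 1.

12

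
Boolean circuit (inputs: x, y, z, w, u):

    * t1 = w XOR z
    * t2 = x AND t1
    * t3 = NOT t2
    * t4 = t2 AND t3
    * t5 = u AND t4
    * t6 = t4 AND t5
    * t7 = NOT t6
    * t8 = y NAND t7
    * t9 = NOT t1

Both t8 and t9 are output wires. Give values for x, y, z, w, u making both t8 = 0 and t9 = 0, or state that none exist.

x=1 y=1 z=0 w=1 u=1

Check with x=1 y=1 z=0 w=1 u=1:
t1 = w XOR z = 1 XOR 0 = 1
t2 = x AND t1 = 1 AND 1 = 1
t3 = NOT t2 = NOT 1 = 0
t4 = t2 AND t3 = 1 AND 0 = 0
t5 = u AND t4 = 1 AND 0 = 0
t6 = t4 AND t5 = 0 AND 0 = 0
t7 = NOT t6 = NOT 0 = 1
t8 = y NAND t7 = 1 NAND 1 = 0
t9 = NOT t1 = NOT 1 = 0
So t8 = 0 and t9 = 0.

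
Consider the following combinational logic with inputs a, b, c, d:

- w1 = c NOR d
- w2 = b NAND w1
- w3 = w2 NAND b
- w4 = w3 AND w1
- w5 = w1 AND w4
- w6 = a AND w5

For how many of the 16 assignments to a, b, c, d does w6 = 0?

14

w6 = a AND w5 must be 0, so at least one of a, w5 is 0.
Enumerating the 16 input combinations, 14 give w6 = 0 and 2 give w6 = 1.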